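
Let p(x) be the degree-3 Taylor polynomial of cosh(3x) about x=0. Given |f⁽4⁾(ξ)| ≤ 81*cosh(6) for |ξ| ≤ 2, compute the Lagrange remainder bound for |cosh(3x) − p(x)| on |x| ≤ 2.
54*cosh(6)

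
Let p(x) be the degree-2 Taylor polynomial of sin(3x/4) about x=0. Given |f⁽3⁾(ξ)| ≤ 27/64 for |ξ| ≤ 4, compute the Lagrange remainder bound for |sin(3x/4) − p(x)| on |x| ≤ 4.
9/2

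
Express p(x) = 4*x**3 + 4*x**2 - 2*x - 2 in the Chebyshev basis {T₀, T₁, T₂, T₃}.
T₁ + (2)T₂ + T₃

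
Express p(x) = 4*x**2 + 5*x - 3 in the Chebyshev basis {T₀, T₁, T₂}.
-T₀ + (5)T₁ + (2)T₂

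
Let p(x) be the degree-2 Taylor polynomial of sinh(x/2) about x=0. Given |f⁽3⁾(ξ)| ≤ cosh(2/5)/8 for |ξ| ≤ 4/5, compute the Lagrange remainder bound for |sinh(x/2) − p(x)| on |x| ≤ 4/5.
4*cosh(2/5)/375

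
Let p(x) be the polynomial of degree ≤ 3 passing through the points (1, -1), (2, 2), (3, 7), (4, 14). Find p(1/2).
-7/4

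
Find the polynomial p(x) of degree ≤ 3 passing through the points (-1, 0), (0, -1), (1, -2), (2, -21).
-3*x**3 + 2*x - 1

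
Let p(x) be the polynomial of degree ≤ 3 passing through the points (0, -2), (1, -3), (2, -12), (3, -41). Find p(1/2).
-9/4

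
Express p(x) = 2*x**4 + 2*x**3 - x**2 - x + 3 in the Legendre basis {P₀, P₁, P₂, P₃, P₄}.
(46/15)P₀ + (1/5)P₁ + (10/21)P₂ + (4/5)P₃ + (16/35)P₄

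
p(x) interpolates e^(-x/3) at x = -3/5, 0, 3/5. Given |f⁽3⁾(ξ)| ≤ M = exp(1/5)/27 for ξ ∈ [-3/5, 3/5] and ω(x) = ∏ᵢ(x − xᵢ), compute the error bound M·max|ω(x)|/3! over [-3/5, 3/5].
sqrt(3)*exp(1/5)/3375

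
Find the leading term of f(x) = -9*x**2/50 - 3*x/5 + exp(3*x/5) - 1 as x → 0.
9*x**3/250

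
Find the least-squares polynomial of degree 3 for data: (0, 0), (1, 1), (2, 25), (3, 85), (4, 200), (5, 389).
-5/21 + (-158/63)x + (34/21)x² + (26/9)x³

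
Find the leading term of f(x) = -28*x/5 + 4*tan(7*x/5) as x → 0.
1372*x**3/375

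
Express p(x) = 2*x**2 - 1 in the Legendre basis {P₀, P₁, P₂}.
(-1/3)P₀ + (4/3)P₂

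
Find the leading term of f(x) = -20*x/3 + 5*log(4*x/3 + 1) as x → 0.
-40*x**2/9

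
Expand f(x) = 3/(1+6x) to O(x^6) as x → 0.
3 - 18*x + 108*x**2 - 648*x**3 + 3888*x**4 - 23328*x**5 + O(x**6)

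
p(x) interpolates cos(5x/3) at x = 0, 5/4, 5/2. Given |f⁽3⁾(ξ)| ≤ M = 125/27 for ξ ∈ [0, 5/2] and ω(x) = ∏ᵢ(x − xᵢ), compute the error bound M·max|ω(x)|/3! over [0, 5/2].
15625*sqrt(3)/46656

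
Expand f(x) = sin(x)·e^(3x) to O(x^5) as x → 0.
x + 3*x**2 + 13*x**3/3 + 4*x**4 + O(x**5)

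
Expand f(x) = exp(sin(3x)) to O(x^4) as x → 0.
1 + 3*x + 9*x**2/2 + O(x**4)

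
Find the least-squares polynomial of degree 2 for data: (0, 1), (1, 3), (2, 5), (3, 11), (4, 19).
9/7 + (-6/35)x + (8/7)x²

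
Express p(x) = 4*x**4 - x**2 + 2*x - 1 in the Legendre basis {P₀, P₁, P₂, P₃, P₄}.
(-8/15)P₀ + (2)P₁ + (34/21)P₂ + (32/35)P₄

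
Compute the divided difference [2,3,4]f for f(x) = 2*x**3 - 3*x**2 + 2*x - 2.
15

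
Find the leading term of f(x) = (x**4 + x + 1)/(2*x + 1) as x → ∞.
x**3/2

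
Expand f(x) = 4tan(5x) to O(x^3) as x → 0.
20*x + O(x**3)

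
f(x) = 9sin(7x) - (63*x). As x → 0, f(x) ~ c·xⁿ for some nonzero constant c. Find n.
3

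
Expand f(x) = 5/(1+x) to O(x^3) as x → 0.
5 - 5*x + 5*x**2 + O(x**3)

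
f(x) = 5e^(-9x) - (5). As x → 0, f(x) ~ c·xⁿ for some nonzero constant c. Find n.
1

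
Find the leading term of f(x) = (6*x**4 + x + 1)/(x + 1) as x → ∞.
6*x**3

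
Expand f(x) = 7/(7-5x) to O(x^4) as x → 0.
1 + 5*x/7 + 25*x**2/49 + 125*x**3/343 + O(x**4)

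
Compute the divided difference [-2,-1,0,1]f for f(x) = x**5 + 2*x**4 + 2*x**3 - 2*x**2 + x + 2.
3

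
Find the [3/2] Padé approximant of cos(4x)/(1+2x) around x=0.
(32*x**3/3 - 16*x**2/3 - 2*x + 1)/(1 - 4*x**2/3)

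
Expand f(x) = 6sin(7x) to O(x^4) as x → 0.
42*x - 343*x**3 + O(x**4)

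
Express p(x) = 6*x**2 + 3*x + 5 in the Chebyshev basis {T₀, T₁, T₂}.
(8)T₀ + (3)T₁ + (3)T₂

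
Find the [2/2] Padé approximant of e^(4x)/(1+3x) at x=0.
(104*x**2/33 + 28*x/11 + 1)/(-112*x**2/33 + 17*x/11 + 1)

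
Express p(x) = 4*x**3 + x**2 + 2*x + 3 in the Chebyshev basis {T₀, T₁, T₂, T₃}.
(7/2)T₀ + (5)T₁ + (1/2)T₂ + T₃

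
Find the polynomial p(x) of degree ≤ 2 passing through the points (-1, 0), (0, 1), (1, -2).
-2*x**2 - x + 1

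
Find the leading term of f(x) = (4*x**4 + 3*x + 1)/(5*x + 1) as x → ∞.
4*x**3/5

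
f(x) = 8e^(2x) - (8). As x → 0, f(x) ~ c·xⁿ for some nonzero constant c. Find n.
1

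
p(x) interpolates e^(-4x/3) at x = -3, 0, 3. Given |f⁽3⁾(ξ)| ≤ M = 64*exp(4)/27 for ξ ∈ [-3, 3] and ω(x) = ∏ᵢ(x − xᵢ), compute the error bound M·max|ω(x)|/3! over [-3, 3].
64*sqrt(3)*exp(4)/27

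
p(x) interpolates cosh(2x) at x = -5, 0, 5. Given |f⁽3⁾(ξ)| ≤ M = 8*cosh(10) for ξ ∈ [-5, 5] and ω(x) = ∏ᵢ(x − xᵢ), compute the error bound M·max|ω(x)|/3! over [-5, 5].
1000*sqrt(3)*cosh(10)/27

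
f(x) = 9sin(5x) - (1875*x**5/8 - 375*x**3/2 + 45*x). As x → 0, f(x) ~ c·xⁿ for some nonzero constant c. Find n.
7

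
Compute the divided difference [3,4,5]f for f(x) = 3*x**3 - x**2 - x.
35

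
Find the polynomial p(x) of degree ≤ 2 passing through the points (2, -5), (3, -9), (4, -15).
-x**2 + x - 3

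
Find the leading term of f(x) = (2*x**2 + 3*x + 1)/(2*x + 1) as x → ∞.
x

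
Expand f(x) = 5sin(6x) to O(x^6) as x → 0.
30*x - 180*x**3 + 324*x**5 + O(x**6)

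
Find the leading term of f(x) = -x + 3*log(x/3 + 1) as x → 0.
-x**2/6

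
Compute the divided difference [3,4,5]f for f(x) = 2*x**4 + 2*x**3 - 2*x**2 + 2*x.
216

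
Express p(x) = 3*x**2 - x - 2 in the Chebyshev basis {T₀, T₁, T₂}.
(-1/2)T₀ - T₁ + (3/2)T₂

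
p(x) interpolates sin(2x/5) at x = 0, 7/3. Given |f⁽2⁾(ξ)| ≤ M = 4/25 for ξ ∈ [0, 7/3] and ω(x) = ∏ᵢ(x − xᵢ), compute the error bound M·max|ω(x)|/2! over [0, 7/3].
49/450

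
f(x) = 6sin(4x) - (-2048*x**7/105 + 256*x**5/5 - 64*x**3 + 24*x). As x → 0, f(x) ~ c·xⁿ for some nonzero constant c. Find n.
9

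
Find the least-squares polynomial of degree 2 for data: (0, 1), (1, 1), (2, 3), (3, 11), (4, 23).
9/7 + (-111/35)x + (15/7)x²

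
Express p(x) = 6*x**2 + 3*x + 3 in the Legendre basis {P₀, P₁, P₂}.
(5)P₀ + (3)P₁ + (4)P₂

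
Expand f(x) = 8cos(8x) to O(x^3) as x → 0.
8 - 256*x**2 + O(x**3)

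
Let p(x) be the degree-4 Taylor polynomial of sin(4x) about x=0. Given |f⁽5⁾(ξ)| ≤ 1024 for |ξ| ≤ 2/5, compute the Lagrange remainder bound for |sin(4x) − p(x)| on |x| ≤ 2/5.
4096/46875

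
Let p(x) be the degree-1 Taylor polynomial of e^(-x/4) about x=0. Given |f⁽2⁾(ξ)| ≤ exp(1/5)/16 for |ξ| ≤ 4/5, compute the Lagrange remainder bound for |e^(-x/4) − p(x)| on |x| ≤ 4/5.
exp(1/5)/50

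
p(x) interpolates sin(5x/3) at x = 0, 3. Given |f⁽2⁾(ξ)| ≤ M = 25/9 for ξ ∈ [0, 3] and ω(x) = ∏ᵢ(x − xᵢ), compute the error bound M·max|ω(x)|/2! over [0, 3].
25/8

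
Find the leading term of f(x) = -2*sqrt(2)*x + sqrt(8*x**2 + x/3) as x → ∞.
sqrt(2)/24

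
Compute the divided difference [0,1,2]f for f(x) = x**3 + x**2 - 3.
4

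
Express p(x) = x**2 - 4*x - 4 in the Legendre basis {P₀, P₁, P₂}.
(-11/3)P₀ + (-4)P₁ + (2/3)P₂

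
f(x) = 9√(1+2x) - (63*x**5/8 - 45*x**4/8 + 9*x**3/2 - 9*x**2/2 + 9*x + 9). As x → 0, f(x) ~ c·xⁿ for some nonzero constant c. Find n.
6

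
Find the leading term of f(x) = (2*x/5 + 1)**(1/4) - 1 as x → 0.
x/10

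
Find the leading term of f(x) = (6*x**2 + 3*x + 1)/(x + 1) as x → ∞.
6*x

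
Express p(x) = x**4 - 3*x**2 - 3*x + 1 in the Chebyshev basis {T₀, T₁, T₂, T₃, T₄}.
(-1/8)T₀ + (-3)T₁ - T₂ + (1/8)T₄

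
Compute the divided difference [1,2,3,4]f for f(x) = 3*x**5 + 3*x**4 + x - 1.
225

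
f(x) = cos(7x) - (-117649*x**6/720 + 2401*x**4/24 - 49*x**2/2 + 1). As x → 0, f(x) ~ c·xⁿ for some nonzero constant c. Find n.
8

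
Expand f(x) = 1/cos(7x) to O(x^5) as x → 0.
1 + 49*x**2/2 + 12005*x**4/24 + O(x**5)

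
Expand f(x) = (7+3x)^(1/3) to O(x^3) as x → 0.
7**(1/3) + 7**(1/3)*x/7 - 7**(1/3)*x**2/49 + O(x**3)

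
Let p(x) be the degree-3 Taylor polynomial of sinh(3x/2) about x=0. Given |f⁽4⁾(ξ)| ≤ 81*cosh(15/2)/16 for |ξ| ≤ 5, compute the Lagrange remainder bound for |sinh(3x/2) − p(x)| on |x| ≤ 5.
16875*cosh(15/2)/128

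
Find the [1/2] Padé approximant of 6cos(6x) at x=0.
6/(18*x**2 + 1)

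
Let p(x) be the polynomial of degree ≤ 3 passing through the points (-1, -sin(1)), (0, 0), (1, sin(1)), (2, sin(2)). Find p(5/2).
-15*sin(1)/8 + 35*sin(2)/16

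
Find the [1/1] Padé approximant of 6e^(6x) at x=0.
(18*x + 6)/(1 - 3*x)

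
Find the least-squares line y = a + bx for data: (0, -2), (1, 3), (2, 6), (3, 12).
a = -2, b = 9/2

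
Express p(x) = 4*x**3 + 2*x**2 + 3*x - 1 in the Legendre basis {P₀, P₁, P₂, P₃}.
(-1/3)P₀ + (27/5)P₁ + (4/3)P₂ + (8/5)P₃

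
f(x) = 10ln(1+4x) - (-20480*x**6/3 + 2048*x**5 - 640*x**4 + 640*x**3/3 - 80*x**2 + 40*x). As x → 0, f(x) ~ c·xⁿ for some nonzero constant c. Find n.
7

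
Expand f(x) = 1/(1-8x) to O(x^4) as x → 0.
1 + 8*x + 64*x**2 + 512*x**3 + O(x**4)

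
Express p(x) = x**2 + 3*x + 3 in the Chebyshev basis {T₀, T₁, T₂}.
(7/2)T₀ + (3)T₁ + (1/2)T₂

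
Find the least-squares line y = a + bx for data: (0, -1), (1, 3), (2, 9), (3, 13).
a = -6/5, b = 24/5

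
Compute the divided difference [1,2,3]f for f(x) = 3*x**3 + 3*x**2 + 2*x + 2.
21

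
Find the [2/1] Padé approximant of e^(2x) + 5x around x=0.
(-8*x**2/3 + 19*x/3 + 1)/(1 - 2*x/3)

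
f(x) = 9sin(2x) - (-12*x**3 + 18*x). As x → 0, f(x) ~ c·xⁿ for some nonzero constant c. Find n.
5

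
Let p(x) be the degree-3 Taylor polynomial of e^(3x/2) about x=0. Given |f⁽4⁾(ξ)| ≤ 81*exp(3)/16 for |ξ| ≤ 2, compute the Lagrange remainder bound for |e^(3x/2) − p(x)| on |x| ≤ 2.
27*exp(3)/8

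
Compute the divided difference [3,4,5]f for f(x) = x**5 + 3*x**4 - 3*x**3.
915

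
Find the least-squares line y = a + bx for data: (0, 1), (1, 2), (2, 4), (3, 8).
a = 3/10, b = 23/10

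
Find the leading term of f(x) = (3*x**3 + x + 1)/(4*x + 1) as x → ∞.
3*x**2/4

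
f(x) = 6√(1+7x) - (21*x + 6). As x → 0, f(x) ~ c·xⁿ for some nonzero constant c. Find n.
2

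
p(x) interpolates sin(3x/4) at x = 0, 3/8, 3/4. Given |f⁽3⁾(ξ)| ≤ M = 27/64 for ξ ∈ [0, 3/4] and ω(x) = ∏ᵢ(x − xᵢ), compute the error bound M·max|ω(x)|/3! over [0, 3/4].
27*sqrt(3)/32768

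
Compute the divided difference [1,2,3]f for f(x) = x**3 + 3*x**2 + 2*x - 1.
9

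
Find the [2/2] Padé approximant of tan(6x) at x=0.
6*x/(1 - 12*x**2)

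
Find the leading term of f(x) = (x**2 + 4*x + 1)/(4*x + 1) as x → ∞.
x/4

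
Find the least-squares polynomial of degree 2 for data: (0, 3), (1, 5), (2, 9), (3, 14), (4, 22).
107/35 + (69/70)x + (13/14)x²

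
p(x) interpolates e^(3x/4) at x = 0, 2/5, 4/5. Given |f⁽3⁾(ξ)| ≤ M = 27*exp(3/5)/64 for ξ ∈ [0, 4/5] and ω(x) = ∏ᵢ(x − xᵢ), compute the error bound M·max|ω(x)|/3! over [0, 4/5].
sqrt(3)*exp(3/5)/1000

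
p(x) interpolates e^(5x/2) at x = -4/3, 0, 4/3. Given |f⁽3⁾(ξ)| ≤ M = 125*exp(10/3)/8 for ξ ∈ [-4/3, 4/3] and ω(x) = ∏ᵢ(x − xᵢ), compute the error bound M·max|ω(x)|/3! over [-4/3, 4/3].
1000*sqrt(3)*exp(10/3)/729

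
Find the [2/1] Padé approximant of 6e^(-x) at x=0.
(x**2 - 4*x + 6)/(x/3 + 1)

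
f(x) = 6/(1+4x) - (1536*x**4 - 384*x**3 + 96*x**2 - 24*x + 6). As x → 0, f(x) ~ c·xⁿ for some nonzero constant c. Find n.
5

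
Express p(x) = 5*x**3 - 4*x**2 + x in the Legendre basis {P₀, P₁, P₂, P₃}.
(-4/3)P₀ + (4)P₁ + (-8/3)P₂ + (2)P₃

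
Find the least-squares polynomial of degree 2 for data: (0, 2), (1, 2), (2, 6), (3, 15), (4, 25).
62/35 + (-87/70)x + (25/14)x²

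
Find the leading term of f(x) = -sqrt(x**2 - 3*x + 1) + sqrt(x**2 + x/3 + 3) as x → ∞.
5/3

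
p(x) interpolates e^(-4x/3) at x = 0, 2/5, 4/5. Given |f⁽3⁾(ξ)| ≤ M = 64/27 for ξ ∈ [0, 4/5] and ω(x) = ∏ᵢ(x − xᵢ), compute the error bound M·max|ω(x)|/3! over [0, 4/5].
512*sqrt(3)/91125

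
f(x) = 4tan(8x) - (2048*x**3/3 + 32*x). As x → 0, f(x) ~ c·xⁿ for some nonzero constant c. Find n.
5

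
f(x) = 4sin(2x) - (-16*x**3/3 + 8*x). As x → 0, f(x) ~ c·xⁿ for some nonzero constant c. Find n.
5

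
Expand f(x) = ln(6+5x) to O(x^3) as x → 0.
log(6) + 5*x/6 - 25*x**2/72 + O(x**3)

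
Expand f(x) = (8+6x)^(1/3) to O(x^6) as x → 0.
2 + x/2 - x**2/8 + 5*x**3/96 - 5*x**4/192 + 11*x**5/768 + O(x**6)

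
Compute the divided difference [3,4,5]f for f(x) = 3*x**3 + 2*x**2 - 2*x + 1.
38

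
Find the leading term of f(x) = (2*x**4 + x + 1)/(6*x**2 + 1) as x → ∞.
x**2/3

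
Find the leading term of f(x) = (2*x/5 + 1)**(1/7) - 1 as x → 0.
2*x/35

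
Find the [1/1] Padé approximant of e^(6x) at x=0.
(3*x + 1)/(1 - 3*x)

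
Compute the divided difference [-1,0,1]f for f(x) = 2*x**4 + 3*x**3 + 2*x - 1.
2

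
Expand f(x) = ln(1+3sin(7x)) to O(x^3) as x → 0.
21*x - 441*x**2/2 + O(x**3)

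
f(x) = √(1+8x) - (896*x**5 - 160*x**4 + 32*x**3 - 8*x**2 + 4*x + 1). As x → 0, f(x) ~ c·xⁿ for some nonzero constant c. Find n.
6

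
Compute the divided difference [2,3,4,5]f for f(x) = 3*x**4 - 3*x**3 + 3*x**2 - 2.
39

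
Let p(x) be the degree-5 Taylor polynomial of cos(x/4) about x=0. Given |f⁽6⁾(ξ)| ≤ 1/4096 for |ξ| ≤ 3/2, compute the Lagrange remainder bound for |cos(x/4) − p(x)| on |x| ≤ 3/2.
81/20971520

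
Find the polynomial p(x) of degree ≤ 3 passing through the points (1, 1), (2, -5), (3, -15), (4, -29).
3 - 2*x**2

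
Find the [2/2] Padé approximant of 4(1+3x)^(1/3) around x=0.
(28*x**2/3 + 14*x + 4)/(5*x**2/6 + 5*x/2 + 1)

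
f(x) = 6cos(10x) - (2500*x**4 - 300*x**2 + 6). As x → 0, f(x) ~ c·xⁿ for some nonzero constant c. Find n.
6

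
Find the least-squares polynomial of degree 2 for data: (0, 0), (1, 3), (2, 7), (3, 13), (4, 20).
1/35 + (15/7)x + (5/7)x²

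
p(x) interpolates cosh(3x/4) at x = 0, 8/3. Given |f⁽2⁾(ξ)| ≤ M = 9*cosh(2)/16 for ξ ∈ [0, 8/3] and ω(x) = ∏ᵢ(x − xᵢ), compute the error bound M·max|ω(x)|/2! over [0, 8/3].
cosh(2)/2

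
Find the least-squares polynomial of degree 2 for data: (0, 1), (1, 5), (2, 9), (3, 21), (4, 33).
43/35 + (8/7)x + (12/7)x²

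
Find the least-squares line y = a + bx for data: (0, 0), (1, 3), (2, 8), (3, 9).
a = 1/5, b = 16/5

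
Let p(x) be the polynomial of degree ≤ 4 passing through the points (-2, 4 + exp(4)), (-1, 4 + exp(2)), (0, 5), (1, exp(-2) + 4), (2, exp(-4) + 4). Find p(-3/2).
(-5 + 28*exp(2) + (442 + 140*exp(2) + 35*exp(4))*exp(4))*exp(-4)/128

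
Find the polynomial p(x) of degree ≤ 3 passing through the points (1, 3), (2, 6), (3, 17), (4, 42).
x**3 - 2*x**2 + 2*x + 2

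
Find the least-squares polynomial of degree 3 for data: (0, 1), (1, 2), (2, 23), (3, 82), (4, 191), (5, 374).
6/7 + (-113/42)x + (9/7)x² + (17/6)x³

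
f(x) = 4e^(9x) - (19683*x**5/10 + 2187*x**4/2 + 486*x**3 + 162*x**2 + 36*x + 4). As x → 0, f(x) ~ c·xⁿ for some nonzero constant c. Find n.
6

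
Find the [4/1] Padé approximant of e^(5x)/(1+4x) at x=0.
(459375*x**4/15112 + 102125*x**3/5667 + 45975*x**2/3778 + 8820*x/1889 + 1)/(6931*x/1889 + 1)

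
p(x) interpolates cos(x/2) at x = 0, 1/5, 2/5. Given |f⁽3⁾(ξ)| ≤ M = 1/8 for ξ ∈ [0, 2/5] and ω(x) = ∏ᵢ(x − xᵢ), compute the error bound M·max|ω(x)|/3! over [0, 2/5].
sqrt(3)/27000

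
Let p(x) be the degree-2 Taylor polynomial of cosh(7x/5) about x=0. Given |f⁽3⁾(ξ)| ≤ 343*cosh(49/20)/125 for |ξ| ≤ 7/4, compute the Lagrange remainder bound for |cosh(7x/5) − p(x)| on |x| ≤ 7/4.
117649*cosh(49/20)/48000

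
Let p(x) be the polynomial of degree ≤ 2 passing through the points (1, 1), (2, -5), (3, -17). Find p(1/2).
7/4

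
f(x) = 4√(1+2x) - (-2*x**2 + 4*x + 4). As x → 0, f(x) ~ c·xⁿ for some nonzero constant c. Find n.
3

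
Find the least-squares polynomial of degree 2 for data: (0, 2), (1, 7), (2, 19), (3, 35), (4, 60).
73/35 + (64/35)x + (22/7)x²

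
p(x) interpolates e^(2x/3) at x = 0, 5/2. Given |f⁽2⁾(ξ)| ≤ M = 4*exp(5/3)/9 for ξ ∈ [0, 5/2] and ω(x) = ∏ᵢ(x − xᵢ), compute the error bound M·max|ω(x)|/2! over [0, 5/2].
25*exp(5/3)/72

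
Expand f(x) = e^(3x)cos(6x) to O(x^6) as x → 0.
1 + 3*x - 27*x**2/2 - 99*x**3/2 - 189*x**4/8 + 3321*x**5/40 + O(x**6)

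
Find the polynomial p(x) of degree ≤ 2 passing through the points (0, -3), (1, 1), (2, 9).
2*x**2 + 2*x - 3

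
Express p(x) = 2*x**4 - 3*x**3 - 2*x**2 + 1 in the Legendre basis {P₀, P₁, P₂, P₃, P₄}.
(11/15)P₀ + (-9/5)P₁ + (-4/21)P₂ + (-6/5)P₃ + (16/35)P₄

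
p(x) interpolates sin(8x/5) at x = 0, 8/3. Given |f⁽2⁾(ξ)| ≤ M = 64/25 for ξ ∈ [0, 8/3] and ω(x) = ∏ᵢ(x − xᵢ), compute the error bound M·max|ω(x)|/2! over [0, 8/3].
512/225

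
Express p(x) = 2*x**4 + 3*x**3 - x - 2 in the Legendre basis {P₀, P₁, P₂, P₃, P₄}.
(-8/5)P₀ + (4/5)P₁ + (8/7)P₂ + (6/5)P₃ + (16/35)P₄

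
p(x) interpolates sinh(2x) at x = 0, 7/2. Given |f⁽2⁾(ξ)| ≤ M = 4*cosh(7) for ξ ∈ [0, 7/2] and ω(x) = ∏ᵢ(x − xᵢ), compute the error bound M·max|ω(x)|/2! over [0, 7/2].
49*cosh(7)/8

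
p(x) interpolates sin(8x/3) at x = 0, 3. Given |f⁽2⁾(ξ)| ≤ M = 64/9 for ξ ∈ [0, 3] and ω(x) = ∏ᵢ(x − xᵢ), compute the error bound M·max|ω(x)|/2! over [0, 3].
8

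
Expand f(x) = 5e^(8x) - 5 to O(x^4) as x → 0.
40*x + 160*x**2 + 1280*x**3/3 + O(x**4)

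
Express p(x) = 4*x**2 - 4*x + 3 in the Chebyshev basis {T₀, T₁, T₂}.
(5)T₀ + (-4)T₁ + (2)T₂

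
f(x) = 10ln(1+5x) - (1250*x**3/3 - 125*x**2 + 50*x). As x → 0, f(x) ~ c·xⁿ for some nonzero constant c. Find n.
4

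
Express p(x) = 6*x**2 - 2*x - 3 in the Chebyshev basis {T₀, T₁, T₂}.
(-2)T₁ + (3)T₂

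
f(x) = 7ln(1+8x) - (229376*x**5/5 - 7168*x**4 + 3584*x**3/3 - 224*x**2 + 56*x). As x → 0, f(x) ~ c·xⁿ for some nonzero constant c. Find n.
6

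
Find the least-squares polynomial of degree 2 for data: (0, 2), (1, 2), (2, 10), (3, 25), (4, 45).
12/7 + (-177/70)x + (47/14)x²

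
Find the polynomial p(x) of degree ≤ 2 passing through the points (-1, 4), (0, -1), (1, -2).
2*x**2 - 3*x - 1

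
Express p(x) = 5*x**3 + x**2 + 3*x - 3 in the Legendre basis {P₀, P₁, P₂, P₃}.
(-8/3)P₀ + (6)P₁ + (2/3)P₂ + (2)P₃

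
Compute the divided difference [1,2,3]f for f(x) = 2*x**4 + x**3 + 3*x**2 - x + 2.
59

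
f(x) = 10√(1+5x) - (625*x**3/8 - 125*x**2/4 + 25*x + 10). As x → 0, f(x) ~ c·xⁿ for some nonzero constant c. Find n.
4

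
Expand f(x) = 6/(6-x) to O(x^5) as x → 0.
1 + x/6 + x**2/36 + x**3/216 + x**4/1296 + O(x**5)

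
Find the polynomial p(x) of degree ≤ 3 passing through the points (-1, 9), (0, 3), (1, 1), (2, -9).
-2*x**3 + 2*x**2 - 2*x + 3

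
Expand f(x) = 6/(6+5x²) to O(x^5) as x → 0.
1 - 5*x**2/6 + 25*x**4/36 + O(x**5)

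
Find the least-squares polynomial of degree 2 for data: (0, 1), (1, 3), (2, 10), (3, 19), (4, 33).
32/35 + (4/7)x + (13/7)x²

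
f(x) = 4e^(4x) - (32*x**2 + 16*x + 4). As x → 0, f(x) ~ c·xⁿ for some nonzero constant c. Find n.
3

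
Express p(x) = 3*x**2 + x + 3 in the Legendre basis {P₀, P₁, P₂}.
(4)P₀ + P₁ + (2)P₂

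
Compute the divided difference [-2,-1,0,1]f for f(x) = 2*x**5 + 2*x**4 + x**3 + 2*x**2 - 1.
7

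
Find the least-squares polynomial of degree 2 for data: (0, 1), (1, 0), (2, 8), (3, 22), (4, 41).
4/7 + (-103/35)x + (23/7)x²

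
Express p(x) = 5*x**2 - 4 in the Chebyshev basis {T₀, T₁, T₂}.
(-3/2)T₀ + (5/2)T₂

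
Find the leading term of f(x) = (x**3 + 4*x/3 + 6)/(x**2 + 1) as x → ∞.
x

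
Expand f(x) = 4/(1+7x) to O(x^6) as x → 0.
4 - 28*x + 196*x**2 - 1372*x**3 + 9604*x**4 - 67228*x**5 + O(x**6)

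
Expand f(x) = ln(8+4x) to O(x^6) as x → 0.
log(8) + x/2 - x**2/8 + x**3/24 - x**4/64 + x**5/160 + O(x**6)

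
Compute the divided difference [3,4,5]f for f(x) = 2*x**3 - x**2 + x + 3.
23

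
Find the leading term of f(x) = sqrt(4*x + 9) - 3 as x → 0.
2*x/3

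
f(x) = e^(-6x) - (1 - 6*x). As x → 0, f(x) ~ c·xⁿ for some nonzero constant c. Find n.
2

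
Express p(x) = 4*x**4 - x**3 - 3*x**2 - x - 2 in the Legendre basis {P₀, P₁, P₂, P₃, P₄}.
(-11/5)P₀ + (-8/5)P₁ + (2/7)P₂ + (-2/5)P₃ + (32/35)P₄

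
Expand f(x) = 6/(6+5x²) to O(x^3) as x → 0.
1 - 5*x**2/6 + O(x**3)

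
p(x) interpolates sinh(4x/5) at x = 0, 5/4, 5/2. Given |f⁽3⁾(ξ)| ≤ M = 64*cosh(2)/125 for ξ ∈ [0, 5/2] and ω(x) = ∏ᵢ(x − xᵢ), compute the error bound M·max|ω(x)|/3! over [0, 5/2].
sqrt(3)*cosh(2)/27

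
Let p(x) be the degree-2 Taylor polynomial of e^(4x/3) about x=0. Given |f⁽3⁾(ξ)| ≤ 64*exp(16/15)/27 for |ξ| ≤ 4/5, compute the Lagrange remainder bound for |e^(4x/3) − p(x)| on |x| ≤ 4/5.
2048*exp(16/15)/10125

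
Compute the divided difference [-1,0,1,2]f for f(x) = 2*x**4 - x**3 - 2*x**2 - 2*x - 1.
3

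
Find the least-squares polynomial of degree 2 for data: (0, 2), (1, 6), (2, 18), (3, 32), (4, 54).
64/35 + (15/7)x + (19/7)x²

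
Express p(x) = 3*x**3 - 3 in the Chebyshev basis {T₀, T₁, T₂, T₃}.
(-3)T₀ + (9/4)T₁ + (3/4)T₃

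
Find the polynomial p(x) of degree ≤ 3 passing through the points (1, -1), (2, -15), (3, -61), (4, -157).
-3*x**3 + 2*x**2 + x - 1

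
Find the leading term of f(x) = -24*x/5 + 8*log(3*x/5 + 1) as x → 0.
-36*x**2/25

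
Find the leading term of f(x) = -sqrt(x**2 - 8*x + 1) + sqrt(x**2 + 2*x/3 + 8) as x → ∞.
13/3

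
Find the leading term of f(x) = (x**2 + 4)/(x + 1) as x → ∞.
x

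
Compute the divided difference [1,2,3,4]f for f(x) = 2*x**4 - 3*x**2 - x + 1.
20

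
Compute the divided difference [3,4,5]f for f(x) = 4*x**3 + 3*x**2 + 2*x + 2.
51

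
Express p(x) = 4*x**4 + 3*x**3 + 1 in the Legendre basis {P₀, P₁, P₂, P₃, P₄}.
(9/5)P₀ + (9/5)P₁ + (16/7)P₂ + (6/5)P₃ + (32/35)P₄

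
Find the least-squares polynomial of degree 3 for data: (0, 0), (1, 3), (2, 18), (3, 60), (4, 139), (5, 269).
1/14 + (23/84)x + (2/7)x² + (25/12)x³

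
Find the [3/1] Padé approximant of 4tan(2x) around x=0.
32*x**3/3 + 8*x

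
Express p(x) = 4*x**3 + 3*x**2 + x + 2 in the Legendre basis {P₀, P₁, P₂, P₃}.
(3)P₀ + (17/5)P₁ + (2)P₂ + (8/5)P₃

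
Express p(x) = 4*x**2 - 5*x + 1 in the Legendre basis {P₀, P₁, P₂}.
(7/3)P₀ + (-5)P₁ + (8/3)P₂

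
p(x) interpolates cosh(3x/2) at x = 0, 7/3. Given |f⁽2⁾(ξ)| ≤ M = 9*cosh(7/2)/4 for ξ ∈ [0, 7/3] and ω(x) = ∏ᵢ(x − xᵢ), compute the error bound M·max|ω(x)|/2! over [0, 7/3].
49*cosh(7/2)/32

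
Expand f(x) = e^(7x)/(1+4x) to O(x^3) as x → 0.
1 + 3*x + 25*x**2/2 + O(x**3)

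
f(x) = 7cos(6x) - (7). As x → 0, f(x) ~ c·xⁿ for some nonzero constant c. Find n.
2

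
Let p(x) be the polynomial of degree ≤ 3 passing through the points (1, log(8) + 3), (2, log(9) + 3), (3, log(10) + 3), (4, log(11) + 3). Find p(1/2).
log(640*11**(11/16)*2**(7/8)*3**(5/8)*5**(5/16)/2673) + 3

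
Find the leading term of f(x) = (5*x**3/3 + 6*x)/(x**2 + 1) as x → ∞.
5*x/3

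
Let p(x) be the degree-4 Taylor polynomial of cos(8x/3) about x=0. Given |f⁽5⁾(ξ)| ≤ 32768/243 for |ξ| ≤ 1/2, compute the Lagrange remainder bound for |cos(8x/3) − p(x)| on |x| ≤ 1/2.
128/3645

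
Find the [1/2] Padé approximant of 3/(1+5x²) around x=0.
3/(5*x**2 + 1)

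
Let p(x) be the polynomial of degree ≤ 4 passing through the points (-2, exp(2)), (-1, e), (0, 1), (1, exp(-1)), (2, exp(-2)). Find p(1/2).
(-5 + 60*e + (-20*e + 3*exp(2) + 90)*exp(2))*exp(-2)/128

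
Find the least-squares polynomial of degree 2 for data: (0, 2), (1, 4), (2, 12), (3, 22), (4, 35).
57/35 + (54/35)x + (12/7)x²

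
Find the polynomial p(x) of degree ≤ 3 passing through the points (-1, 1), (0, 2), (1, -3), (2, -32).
-3*x**3 - 3*x**2 + x + 2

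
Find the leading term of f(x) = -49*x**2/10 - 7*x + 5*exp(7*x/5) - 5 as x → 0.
343*x**3/150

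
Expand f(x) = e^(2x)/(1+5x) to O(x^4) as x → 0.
1 - 3*x + 17*x**2 - 251*x**3/3 + O(x**4)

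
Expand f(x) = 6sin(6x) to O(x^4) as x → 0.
36*x - 216*x**3 + O(x**4)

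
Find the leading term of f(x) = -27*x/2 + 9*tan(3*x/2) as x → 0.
81*x**3/8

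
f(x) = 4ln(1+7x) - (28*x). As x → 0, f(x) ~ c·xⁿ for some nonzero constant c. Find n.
2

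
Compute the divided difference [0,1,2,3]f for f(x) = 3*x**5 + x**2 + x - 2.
75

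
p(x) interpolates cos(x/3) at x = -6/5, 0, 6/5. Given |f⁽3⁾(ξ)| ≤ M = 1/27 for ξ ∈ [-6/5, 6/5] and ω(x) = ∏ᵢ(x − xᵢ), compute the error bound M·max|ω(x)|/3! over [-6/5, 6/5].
8*sqrt(3)/3375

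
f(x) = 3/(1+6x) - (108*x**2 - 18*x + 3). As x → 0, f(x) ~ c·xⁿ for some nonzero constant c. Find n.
3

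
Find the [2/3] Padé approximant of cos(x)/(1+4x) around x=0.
(1 - 5*x**2/12)/(x**3/3 + x**2/12 + 4*x + 1)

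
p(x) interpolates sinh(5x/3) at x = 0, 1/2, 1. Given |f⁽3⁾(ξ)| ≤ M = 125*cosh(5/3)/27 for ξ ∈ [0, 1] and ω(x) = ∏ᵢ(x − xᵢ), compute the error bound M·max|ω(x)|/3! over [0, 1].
125*sqrt(3)*cosh(5/3)/5832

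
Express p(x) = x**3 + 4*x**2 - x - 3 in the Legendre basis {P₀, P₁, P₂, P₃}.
(-5/3)P₀ + (-2/5)P₁ + (8/3)P₂ + (2/5)P₃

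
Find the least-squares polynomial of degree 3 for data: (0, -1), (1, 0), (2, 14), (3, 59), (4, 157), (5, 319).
-17/21 + (-44/63)x + (-23/12)x² + (107/36)x³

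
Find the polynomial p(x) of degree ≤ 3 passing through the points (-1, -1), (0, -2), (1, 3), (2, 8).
-x**3 + 3*x**2 + 3*x - 2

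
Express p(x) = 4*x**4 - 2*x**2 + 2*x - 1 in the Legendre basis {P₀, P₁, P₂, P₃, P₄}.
(-13/15)P₀ + (2)P₁ + (20/21)P₂ + (32/35)P₄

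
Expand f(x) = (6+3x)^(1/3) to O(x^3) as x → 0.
6**(1/3) + 6**(1/3)*x/6 - 6**(1/3)*x**2/36 + O(x**3)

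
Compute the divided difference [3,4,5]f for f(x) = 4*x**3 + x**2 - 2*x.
49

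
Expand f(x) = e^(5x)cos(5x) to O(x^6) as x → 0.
1 + 5*x - 125*x**3/3 - 625*x**4/6 - 625*x**5/6 + O(x**6)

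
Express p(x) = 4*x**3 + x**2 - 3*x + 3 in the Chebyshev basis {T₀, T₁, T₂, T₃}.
(7/2)T₀ + (1/2)T₂ + T₃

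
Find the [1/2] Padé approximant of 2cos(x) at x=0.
2/(x**2/2 + 1)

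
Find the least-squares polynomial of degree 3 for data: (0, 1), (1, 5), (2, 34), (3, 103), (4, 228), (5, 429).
5/6 + (-395/252)x + (143/42)x² + (101/36)x³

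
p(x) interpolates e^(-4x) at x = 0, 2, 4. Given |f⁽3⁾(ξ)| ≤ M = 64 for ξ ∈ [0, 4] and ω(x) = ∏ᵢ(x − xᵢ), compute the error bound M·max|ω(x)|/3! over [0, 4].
512*sqrt(3)/27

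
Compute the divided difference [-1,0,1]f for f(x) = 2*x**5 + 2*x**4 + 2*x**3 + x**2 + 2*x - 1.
3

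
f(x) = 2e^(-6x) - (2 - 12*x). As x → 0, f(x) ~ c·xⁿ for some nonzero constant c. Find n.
2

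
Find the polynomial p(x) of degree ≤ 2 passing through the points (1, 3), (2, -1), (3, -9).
-2*x**2 + 2*x + 3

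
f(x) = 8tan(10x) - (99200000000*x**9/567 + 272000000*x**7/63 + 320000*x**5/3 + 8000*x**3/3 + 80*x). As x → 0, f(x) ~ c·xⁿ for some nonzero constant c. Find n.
11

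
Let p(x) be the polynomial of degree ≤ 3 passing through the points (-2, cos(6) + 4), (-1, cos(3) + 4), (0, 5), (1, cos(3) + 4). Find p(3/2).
7*cos(3)/2 - 5*cos(6)/16 + 29/16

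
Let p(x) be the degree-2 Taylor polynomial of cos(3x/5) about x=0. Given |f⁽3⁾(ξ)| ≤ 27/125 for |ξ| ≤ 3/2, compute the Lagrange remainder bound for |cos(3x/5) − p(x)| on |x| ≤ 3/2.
243/2000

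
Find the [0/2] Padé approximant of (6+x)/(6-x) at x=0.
1/(x**2/18 - x/3 + 1)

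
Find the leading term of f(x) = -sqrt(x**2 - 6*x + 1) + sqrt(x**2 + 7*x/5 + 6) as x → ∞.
37/10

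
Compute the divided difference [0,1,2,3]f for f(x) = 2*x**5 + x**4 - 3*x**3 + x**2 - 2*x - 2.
53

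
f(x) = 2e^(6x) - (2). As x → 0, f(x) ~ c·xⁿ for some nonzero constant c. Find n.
1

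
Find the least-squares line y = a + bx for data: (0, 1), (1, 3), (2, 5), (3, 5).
a = 7/5, b = 7/5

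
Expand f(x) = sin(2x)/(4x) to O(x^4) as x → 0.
1/2 - x**2/3 + O(x**4)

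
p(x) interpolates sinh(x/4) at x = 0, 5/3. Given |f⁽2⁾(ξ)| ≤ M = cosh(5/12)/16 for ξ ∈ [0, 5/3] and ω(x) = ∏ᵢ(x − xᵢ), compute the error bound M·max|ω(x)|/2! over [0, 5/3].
25*cosh(5/12)/1152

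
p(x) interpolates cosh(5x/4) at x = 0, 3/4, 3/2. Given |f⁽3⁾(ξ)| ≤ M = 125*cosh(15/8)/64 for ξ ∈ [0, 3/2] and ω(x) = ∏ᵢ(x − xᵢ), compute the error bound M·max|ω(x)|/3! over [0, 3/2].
125*sqrt(3)*cosh(15/8)/4096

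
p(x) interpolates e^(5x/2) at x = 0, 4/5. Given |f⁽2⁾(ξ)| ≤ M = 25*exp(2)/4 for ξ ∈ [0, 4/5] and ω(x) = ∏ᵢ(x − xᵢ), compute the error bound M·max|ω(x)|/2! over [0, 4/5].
exp(2)/2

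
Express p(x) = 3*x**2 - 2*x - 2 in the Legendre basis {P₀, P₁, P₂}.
-P₀ + (-2)P₁ + (2)P₂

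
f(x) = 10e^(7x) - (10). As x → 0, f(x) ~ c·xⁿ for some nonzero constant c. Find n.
1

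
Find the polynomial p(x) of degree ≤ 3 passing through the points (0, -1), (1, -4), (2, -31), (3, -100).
-3*x**3 - 3*x**2 + 3*x - 1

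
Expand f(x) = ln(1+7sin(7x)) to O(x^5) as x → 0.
49*x - 2401*x**2/2 + 232897*x**3/6 - 17059105*x**4/12 + O(x**5)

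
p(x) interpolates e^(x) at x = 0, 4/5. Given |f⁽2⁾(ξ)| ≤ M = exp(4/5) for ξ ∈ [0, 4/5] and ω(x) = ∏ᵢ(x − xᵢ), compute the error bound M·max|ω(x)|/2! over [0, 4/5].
2*exp(4/5)/25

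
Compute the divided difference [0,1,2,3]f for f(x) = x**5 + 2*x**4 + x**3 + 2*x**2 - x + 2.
38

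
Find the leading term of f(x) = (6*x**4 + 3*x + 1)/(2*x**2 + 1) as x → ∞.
3*x**2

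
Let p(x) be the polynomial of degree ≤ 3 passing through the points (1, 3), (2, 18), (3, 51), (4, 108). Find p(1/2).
3/8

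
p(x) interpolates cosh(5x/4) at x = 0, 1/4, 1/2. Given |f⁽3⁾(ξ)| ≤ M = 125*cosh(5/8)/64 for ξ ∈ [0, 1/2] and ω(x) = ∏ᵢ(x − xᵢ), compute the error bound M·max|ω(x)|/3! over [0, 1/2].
125*sqrt(3)*cosh(5/8)/110592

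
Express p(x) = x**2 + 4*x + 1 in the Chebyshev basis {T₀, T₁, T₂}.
(3/2)T₀ + (4)T₁ + (1/2)T₂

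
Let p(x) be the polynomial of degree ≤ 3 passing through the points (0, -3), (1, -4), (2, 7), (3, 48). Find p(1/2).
-31/8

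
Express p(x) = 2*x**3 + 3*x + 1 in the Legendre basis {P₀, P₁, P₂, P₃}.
P₀ + (21/5)P₁ + (4/5)P₃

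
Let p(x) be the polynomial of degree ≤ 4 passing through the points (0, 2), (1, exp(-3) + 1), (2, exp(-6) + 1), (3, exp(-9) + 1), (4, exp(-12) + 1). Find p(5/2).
(-20*exp(9) - 5 + 60*exp(3) + 90*exp(6) + 131*exp(12))*exp(-12)/128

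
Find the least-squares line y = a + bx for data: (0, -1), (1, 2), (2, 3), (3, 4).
a = -2/5, b = 8/5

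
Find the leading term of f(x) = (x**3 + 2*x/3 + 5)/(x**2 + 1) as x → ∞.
x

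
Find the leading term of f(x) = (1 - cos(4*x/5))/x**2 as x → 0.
8/25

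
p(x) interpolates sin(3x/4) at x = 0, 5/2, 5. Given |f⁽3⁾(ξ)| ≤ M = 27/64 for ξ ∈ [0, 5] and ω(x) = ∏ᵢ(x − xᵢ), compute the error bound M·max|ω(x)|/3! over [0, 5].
125*sqrt(3)/512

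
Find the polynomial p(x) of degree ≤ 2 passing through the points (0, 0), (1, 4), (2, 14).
3*x**2 + x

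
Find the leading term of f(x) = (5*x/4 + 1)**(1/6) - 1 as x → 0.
5*x/24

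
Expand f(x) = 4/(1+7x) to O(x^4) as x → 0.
4 - 28*x + 196*x**2 - 1372*x**3 + O(x**4)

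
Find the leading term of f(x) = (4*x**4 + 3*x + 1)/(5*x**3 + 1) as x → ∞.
4*x/5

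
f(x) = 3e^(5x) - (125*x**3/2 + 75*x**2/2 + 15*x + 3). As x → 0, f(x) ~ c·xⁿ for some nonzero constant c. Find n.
4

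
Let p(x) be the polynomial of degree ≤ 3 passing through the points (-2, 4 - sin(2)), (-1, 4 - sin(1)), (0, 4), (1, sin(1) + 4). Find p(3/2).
5*sin(2)/16 + 7*sin(1)/8 + 4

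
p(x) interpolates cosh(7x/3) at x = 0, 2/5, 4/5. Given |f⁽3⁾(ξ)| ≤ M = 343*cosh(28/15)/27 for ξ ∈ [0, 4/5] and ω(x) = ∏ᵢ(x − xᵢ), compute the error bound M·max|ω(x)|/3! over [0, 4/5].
2744*sqrt(3)*cosh(28/15)/91125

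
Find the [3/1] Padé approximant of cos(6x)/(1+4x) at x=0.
(27*x**3/2 + 9*x**2 - 27*x/4 + 1)/(1 - 11*x/4)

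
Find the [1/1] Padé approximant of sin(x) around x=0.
x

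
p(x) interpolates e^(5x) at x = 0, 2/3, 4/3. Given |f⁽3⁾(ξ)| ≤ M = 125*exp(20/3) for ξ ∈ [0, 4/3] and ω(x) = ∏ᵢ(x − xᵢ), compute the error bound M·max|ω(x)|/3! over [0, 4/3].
1000*sqrt(3)*exp(20/3)/729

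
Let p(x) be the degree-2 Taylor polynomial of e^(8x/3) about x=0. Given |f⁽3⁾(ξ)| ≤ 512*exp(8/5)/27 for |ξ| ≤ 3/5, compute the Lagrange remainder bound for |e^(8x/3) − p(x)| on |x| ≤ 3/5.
256*exp(8/5)/375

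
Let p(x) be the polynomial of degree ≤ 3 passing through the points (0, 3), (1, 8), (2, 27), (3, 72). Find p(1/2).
9/2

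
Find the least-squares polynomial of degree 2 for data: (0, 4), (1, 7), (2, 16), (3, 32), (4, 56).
21/5 + (-11/10)x + (7/2)x²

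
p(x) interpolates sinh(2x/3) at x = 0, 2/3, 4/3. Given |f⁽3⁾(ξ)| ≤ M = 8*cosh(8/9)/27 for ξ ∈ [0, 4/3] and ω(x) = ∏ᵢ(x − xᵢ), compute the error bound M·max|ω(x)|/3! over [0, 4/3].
64*sqrt(3)*cosh(8/9)/19683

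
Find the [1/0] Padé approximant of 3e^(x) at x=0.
3*x + 3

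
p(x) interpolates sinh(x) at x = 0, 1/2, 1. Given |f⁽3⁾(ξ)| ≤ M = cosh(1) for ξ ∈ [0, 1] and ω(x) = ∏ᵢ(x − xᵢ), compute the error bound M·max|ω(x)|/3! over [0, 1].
sqrt(3)*cosh(1)/216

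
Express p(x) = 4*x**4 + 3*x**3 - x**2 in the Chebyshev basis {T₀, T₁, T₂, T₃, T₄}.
T₀ + (9/4)T₁ + (3/2)T₂ + (3/4)T₃ + (1/2)T₄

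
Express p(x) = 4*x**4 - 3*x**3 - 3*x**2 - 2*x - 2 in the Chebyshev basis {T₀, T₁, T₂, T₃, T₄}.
(-2)T₀ + (-17/4)T₁ + (1/2)T₂ + (-3/4)T₃ + (1/2)T₄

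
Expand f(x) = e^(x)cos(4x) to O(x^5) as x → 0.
1 + x - 15*x**2/2 - 47*x**3/6 + 161*x**4/24 + O(x**5)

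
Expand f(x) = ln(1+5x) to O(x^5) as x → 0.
5*x - 25*x**2/2 + 125*x**3/3 - 625*x**4/4 + O(x**5)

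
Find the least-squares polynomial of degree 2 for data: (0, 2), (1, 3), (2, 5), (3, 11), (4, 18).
73/35 + (-4/7)x + (8/7)x²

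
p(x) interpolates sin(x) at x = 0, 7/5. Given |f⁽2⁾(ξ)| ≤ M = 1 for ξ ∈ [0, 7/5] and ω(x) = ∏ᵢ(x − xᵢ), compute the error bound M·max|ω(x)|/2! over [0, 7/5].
49/200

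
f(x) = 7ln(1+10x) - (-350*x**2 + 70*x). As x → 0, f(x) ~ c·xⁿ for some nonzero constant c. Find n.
3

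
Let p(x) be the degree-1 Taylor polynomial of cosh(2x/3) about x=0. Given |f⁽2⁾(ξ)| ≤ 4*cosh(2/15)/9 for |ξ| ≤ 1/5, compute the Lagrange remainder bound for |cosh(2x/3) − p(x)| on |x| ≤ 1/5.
2*cosh(2/15)/225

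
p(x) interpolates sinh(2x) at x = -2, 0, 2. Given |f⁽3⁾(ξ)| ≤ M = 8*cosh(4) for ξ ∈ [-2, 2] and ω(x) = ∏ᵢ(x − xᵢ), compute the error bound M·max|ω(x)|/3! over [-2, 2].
64*sqrt(3)*cosh(4)/27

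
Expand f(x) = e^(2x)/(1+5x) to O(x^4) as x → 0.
1 - 3*x + 17*x**2 - 251*x**3/3 + O(x**4)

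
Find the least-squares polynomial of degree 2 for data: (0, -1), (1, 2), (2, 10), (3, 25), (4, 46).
-6/7 + (-41/70)x + (43/14)x²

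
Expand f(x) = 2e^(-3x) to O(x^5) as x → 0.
2 - 6*x + 9*x**2 - 9*x**3 + 27*x**4/4 + O(x**5)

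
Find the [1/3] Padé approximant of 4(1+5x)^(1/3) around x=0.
(50*x/3 + 4)/(125*x**3/81 - 25*x**2/18 + 5*x/2 + 1)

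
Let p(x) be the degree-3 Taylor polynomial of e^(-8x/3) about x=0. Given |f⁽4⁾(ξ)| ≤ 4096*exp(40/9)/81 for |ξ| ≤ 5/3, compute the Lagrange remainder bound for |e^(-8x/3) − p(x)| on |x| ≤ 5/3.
320000*exp(40/9)/19683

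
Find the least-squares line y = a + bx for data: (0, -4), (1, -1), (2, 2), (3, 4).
a = -19/5, b = 27/10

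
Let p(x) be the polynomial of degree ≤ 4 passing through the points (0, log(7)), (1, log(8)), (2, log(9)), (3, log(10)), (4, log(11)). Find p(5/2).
log(3*11**(123/128)*3**(13/32)*5**(15/32)*7**(3/128)/11)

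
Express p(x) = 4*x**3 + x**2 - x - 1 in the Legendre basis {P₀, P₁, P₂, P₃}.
(-2/3)P₀ + (7/5)P₁ + (2/3)P₂ + (8/5)P₃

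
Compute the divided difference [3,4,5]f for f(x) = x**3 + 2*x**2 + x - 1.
14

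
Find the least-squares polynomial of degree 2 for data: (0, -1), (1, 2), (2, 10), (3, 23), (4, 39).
-41/35 + (87/70)x + (31/14)x²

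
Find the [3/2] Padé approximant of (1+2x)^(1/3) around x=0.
(56*x**3/405 + 28*x**2/15 + 14*x/5 + 1)/(8*x**2/9 + 32*x/15 + 1)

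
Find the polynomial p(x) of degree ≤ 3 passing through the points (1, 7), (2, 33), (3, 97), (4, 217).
3*x**3 + x**2 + 2*x + 1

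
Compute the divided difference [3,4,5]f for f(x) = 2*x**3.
24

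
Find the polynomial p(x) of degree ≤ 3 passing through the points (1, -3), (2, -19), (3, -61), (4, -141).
-2*x**3 - x**2 + x - 1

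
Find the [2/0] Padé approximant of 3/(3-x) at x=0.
x**2/9 + x/3 + 1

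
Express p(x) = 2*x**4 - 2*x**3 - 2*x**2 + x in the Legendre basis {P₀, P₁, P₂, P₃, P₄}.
(-4/15)P₀ + (-1/5)P₁ + (-4/21)P₂ + (-4/5)P₃ + (16/35)P₄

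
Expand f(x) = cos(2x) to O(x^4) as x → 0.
1 - 2*x**2 + O(x**4)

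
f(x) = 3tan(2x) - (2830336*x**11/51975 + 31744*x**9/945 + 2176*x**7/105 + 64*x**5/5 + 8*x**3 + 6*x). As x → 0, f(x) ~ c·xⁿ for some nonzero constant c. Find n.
13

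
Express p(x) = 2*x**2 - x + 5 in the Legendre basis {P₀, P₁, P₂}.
(17/3)P₀ - P₁ + (4/3)P₂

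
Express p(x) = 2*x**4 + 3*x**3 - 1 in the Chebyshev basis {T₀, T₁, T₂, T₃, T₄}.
(-1/4)T₀ + (9/4)T₁ + T₂ + (3/4)T₃ + (1/4)T₄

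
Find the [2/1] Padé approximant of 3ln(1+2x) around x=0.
2*x*(x + 3)/(4*x/3 + 1)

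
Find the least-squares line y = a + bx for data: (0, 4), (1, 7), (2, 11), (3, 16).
a = 7/2, b = 4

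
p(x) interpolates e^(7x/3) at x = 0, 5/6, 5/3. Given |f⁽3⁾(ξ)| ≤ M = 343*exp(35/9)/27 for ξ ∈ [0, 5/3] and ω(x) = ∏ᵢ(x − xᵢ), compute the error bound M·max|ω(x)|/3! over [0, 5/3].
42875*sqrt(3)*exp(35/9)/157464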